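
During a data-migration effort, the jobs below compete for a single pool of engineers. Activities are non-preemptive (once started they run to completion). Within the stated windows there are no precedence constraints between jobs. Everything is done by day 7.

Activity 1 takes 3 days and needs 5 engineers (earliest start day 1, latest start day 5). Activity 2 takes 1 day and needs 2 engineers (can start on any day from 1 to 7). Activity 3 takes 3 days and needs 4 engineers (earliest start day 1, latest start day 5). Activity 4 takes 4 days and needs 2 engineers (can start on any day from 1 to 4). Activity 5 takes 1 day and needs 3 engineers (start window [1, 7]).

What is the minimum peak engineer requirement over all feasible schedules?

7

Early-start (Activity 1@1, Activity 2@1, Activity 3@1, Activity 4@1, Activity 5@1) gives peak 16: d1:16  d2:11  d3:11  d4:2  d5:0  d6:0  d7:0.
Shift Activity 3→4, Activity 4→2, Activity 5→6.
Schedule Activity 1@1, Activity 2@1, Activity 3@4, Activity 4@2, Activity 5@6: d1:7  d2:7  d3:7  d4:6  d5:6  d6:7  d7:0 — peak 7.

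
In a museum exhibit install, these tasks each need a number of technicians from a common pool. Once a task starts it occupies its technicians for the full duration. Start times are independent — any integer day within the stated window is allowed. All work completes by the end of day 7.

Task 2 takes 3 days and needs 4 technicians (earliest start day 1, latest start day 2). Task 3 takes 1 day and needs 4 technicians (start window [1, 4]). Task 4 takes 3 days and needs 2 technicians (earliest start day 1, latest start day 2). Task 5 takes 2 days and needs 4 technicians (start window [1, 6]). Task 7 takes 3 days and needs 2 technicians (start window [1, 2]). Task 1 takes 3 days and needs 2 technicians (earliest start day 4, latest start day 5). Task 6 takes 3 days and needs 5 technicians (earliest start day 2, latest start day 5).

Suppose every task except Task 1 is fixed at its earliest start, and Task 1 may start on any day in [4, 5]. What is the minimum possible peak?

17

Task 1@4: d1:16  d2:17  d3:13  d4:7  d5:2  d6:2  d7:0 → peak 17
Task 1@5: d1:16  d2:17  d3:13  d4:5  d5:2  d6:2  d7:2 → peak 17
Best is Task 1@4, peak 17.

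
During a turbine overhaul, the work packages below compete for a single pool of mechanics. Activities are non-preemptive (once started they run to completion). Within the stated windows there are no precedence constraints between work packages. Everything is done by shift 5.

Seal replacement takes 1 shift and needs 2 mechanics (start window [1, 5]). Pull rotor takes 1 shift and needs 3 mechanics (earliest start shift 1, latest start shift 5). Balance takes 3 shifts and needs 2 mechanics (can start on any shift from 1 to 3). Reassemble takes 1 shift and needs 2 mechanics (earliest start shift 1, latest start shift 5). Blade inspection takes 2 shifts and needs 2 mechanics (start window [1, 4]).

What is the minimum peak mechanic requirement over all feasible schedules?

Early-start (Seal replacement@1, Pull rotor@1, Balance@1, Reassemble@1, Blade inspection@1) gives peak 11: s1:11  s2:4  s3:2  s4:0  s5:0.
Shift Pull rotor→2, Balance→3, Blade inspection→3.
Schedule Seal replacement@1, Pull rotor@2, Balance@3, Reassemble@1, Blade inspection@3: s1:4  s2:3  s3:4  s4:4  s5:2 — peak 4.
Total mechanic-shifts = 17 over 5 shifts ⇒ peak ≥ ⌈17/5⌉ = 4, so 4 is optimal.

4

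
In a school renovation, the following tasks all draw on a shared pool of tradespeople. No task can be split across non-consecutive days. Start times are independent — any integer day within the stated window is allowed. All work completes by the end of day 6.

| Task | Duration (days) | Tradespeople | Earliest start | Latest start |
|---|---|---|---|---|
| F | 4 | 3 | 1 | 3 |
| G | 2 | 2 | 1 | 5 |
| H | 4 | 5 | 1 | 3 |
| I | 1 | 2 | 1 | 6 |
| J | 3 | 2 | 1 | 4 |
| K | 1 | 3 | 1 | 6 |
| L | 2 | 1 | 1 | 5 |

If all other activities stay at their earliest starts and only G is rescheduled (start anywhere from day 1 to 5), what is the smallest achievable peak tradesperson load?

G@1: d1:18  d2:13  d3:10  d4:8  d5:0  d6:0 → peak 18
G@2: d1:16  d2:13  d3:12  d4:8  d5:0  d6:0 → peak 16
G@3: d1:16  d2:11  d3:12  d4:10  d5:0  d6:0 → peak 16
G@4: d1:16  d2:11  d3:10  d4:10  d5:2  d6:0 → peak 16
G@5: d1:16  d2:11  d3:10  d4:8  d5:2  d6:2 → peak 16
Best is G@2, peak 16.

16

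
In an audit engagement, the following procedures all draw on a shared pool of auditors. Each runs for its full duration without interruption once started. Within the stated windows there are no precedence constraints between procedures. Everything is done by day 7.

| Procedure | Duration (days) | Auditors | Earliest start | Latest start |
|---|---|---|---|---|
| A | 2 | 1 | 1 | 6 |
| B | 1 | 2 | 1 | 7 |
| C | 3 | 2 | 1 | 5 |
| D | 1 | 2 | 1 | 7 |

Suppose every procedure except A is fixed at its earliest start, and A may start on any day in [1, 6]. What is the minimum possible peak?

A@1: d1:7  d2:3  d3:2  d4:0  d5:0  d6:0  d7:0 → peak 7
A@2: d1:6  d2:3  d3:3  d4:0  d5:0  d6:0  d7:0 → peak 6
A@3: d1:6  d2:2  d3:3  d4:1  d5:0  d6:0  d7:0 → peak 6
A@4: d1:6  d2:2  d3:2  d4:1  d5:1  d6:0  d7:0 → peak 6
A@5: d1:6  d2:2  d3:2  d4:0  d5:1  d6:1  d7:0 → peak 6
A@6: d1:6  d2:2  d3:2  d4:0  d5:0  d6:1  d7:1 → peak 6
Best is A@2, peak 6.

6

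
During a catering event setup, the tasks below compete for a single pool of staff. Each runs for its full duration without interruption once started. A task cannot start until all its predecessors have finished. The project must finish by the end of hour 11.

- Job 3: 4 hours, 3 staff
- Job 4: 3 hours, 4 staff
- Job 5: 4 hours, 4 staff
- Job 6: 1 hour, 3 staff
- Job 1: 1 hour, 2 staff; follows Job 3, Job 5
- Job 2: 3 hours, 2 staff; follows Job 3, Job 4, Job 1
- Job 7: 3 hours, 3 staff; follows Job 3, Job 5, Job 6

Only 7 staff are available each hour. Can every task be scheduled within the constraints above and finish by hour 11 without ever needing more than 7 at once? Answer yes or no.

yes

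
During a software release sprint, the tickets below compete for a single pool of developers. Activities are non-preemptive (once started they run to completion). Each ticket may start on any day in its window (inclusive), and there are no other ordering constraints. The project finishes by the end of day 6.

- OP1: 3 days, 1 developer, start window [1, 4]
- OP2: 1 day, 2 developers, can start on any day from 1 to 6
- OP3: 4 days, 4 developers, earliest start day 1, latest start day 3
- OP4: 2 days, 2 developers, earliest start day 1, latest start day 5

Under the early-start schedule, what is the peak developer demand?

Early-start schedule: OP1@1, OP2@1, OP3@1, OP4@1.
Load per day: day 1: 9, day 2: 7, day 3: 5, day 4: 4, day 5: 0, day 6: 0.
Peak is 9.

9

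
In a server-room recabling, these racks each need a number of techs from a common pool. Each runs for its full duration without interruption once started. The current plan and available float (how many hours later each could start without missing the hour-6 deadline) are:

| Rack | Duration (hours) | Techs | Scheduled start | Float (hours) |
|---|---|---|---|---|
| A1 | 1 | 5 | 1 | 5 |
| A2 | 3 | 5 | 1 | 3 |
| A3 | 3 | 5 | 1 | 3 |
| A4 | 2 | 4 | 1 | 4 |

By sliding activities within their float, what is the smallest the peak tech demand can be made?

10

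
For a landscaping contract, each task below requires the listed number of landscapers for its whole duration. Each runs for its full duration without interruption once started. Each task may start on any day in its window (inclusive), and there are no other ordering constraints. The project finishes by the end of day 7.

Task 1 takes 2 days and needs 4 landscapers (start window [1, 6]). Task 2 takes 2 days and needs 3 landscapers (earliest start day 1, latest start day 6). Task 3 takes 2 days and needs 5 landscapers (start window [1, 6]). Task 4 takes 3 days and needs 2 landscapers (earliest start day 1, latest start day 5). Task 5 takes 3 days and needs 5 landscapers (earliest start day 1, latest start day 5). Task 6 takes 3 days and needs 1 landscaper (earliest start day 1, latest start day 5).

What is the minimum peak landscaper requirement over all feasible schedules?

Early-start (Task 1@1, Task 2@1, Task 3@1, Task 4@1, Task 5@1, Task 6@1) gives peak 20: d1:20  d2:20  d3:8  d4:0  d5:0  d6:0  d7:0.
Shift Task 3→3, Task 4→3, Task 5→5.
Schedule Task 1@1, Task 2@1, Task 3@3, Task 4@3, Task 5@5, Task 6@1: d1:8  d2:8  d3:8  d4:7  d5:7  d6:5  d7:5 — peak 8.

8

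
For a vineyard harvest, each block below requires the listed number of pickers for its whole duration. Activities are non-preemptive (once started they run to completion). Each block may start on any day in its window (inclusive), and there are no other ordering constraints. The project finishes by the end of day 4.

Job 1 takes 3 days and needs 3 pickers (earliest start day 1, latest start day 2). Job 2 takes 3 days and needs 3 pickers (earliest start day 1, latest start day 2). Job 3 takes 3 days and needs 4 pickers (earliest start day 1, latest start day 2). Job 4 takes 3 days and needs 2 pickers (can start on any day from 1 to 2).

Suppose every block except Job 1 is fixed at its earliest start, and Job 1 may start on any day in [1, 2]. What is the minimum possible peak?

12

Job 1@1: d1:12  d2:12  d3:12  d4:0 → peak 12
Job 1@2: d1:9  d2:12  d3:12  d4:3 → peak 12
Best is Job 1@1, peak 12.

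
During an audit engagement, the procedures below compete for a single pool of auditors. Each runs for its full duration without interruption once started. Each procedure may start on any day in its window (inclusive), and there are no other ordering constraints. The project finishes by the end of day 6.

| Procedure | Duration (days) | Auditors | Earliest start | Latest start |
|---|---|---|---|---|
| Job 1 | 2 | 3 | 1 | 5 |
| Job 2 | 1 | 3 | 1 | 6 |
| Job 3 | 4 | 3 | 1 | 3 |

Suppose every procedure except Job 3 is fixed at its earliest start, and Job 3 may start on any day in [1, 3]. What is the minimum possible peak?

Job 3@1: d1:9  d2:6  d3:3  d4:3  d5:0  d6:0 → peak 9
Job 3@2: d1:6  d2:6  d3:3  d4:3  d5:3  d6:0 → peak 6
Job 3@3: d1:6  d2:3  d3:3  d4:3  d5:3  d6:3 → peak 6
Best is Job 3@2, peak 6.

6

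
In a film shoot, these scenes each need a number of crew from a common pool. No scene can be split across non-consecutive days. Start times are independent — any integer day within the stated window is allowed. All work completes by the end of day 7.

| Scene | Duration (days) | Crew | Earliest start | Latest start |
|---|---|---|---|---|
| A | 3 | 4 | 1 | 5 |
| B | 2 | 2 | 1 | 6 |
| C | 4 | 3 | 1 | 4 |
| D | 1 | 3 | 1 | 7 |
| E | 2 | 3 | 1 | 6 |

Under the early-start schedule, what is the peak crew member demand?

Early-start schedule: A@1, B@1, C@1, D@1, E@1.
Load per day: day 1: 15, day 2: 12, day 3: 7, day 4: 3, day 5: 0, day 6: 0, day 7: 0.
Peak is 15.

15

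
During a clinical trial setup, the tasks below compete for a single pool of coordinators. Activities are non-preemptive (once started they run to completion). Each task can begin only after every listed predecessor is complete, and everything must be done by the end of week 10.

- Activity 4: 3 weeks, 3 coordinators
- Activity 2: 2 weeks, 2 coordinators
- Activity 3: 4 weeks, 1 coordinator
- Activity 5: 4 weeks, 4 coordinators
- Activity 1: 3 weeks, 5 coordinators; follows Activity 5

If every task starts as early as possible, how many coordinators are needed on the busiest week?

Early-start schedule: Activity 4@1, Activity 2@1, Activity 3@1, Activity 5@1, Activity 1@5.
Load per week: week 1: 10, week 2: 10, week 3: 8, week 4: 5, week 5: 5, week 6: 5, week 7: 5, week 8: 0, week 9: 0, week 10: 0.
Peak is 10.

10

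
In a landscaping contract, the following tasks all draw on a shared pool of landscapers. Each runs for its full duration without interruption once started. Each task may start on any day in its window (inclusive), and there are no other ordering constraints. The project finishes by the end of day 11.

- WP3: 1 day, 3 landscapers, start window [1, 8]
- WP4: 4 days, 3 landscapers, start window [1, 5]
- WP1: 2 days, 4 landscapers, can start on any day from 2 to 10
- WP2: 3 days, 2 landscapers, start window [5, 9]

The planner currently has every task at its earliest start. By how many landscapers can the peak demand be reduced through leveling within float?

3

Early-start peak: d1:6  d2:7  d3:7  d4:3  d5:2  d6:2  d7:2  d8:0  d9:0  d10:0  d11:0 ⇒ 7.
Leveled (WP3@1, WP4@2, WP1@6, WP2@8): d1:3  d2:3  d3:3  d4:3  d5:3  d6:4  d7:4  d8:2  d9:2  d10:2  d11:0 ⇒ 4.
Reduction 7 − 4 = 3.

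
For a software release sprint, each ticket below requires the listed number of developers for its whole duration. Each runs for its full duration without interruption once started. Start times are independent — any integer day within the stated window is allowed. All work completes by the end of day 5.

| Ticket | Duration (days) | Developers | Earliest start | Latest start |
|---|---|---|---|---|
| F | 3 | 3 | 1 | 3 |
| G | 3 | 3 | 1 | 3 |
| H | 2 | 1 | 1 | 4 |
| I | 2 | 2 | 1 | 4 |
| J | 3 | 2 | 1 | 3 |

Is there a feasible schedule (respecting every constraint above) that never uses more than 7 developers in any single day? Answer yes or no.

The minimum achievable peak is 8; 7 < 8, so no feasible schedule stays within the cap.

no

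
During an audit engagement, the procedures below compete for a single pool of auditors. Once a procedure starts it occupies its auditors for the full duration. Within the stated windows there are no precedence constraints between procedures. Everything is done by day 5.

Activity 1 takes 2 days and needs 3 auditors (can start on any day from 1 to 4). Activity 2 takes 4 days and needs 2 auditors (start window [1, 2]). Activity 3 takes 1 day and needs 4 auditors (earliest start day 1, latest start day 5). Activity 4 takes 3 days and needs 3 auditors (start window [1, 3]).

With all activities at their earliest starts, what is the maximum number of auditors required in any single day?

Early-start schedule: Activity 1@1, Activity 2@1, Activity 3@1, Activity 4@1.
Load per day: day 1: 12, day 2: 8, day 3: 5, day 4: 2, day 5: 0.
Peak is 12.

12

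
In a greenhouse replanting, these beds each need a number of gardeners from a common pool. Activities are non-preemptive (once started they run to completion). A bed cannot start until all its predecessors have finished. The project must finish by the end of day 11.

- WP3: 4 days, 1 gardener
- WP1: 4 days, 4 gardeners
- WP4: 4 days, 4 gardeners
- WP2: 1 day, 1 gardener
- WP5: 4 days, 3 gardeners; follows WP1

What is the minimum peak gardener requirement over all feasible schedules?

7

Early-start (WP3@1, WP1@1, WP4@1, WP2@1, WP5@5) gives peak 10: d1:10  d2:9  d3:9  d4:9  d5:3  d6:3  d7:3  d8:3  d9:0  d10:0  d11:0.
Shift WP4→5.
Schedule WP3@1, WP1@1, WP4@5, WP2@1, WP5@5: d1:6  d2:5  d3:5  d4:5  d5:7  d6:7  d7:7  d8:7  d9:0  d10:0  d11:0 — peak 7.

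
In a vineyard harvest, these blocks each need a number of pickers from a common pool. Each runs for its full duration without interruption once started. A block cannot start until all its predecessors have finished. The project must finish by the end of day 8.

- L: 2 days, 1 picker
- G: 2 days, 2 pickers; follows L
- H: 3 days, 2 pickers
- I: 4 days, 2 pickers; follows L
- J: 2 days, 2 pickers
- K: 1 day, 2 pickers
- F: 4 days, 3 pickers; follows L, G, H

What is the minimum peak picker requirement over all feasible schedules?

Early-start (L@1, G@3, H@1, I@3, J@1, K@1, F@5) gives peak 7: d1:7  d2:5  d3:6  d4:4  d5:5  d6:5  d7:3  d8:3.
Shift I→4, K→8.
Schedule L@1, G@3, H@1, I@4, J@1, K@8, F@5: d1:5  d2:5  d3:4  d4:4  d5:5  d6:5  d7:5  d8:5 — peak 5.
Total picker-days = 38 over 8 days ⇒ peak ≥ ⌈38/8⌉ = 5, so 5 is optimal.

5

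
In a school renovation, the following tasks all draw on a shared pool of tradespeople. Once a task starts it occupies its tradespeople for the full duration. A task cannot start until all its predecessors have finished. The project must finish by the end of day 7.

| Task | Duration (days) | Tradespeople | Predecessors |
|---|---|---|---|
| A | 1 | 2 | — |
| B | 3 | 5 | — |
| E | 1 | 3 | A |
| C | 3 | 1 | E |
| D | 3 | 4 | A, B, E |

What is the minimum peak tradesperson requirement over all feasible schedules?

7

Early-start (A@1, B@1, E@2, C@3, D@4) gives peak 8: d1:7  d2:8  d3:6  d4:5  d5:5  d6:4  d7:0.
Shift E→4, C→5, D→5.
Schedule A@1, B@1, E@4, C@5, D@5: d1:7  d2:5  d3:5  d4:3  d5:5  d6:5  d7:5 — peak 7.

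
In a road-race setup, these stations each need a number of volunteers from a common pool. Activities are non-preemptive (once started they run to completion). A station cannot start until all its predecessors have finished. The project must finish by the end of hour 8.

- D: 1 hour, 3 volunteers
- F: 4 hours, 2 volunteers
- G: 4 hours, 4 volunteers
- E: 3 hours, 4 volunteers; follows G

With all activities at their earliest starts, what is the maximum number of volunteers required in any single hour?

9

Early-start schedule: D@1, F@1, G@1, E@5.
Load per hour: hour 1: 9, hour 2: 6, hour 3: 6, hour 4: 6, hour 5: 4, hour 6: 4, hour 7: 4, hour 8: 0.
Peak is 9.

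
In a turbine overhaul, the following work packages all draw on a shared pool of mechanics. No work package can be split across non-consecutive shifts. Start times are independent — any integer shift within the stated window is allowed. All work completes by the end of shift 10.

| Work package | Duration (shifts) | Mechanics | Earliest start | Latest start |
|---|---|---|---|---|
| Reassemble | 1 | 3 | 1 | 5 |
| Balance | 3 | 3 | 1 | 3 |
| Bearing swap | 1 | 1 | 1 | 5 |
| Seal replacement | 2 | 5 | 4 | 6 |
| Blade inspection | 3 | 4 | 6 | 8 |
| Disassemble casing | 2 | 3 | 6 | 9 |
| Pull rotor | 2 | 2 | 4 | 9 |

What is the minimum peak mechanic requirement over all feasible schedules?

Early-start (Reassemble@1, Balance@1, Bearing swap@1, Seal replacement@4, Blade inspection@6, Disassemble casing@6, Pull rotor@4) gives peak 7: s1:7  s2:3  s3:3  s4:7  s5:7  s6:7  s7:7  s8:4  s9:0  s10:0.
Shift Bearing swap→2, Disassemble casing→9, Pull rotor→6.
Schedule Reassemble@1, Balance@1, Bearing swap@2, Seal replacement@4, Blade inspection@6, Disassemble casing@9, Pull rotor@6: s1:6  s2:4  s3:3  s4:5  s5:5  s6:6  s7:6  s8:4  s9:3  s10:3 — peak 6.

6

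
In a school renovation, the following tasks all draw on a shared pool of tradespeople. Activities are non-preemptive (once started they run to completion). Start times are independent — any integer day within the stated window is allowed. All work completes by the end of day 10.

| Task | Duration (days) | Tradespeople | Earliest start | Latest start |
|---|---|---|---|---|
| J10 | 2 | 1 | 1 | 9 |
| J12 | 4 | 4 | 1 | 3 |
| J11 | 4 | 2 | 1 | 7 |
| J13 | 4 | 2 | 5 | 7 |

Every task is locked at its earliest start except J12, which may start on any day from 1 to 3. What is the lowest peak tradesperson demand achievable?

J12@1: d1:7  d2:7  d3:6  d4:6  d5:2  d6:2  d7:2  d8:2  d9:0  d10:0 → peak 7
J12@2: d1:3  d2:7  d3:6  d4:6  d5:6  d6:2  d7:2  d8:2  d9:0  d10:0 → peak 7
J12@3: d1:3  d2:3  d3:6  d4:6  d5:6  d6:6  d7:2  d8:2  d9:0  d10:0 → peak 6
Best is J12@3, peak 6.

6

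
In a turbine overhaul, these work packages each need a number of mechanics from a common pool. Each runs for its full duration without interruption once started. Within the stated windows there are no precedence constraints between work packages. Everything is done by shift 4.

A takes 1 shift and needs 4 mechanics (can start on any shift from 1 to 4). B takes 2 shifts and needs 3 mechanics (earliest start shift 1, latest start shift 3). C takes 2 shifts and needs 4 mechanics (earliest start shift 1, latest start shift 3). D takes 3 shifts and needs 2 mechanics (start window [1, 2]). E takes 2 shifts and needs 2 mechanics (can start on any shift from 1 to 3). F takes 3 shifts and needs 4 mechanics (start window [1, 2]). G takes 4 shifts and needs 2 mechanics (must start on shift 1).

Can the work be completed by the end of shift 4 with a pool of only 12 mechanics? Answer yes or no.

The minimum achievable peak is 13; 12 < 13, so no feasible schedule stays within the cap.

no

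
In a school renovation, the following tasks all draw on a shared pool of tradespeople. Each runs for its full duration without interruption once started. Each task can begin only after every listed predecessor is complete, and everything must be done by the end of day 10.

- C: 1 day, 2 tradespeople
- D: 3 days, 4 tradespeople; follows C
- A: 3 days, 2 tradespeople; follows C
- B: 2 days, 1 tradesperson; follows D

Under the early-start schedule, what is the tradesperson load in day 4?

At early start, day 4 has: D, A.
Demand: 4 + 2 = 6.

6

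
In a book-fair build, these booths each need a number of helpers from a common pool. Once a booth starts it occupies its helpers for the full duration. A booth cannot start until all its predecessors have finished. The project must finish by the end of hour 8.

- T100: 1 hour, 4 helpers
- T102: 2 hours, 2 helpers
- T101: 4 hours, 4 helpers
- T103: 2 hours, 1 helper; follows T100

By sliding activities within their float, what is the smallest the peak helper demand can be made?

Early-start (T100@1, T102@1, T101@1, T103@2) gives peak 10: h1:10  h2:7  h3:5  h4:4  h5:0  h6:0  h7:0  h8:0.
Shift T102→2, T101→4.
Schedule T100@1, T102@2, T101@4, T103@2: h1:4  h2:3  h3:3  h4:4  h5:4  h6:4  h7:4  h8:0 — peak 4.
Total helper-hours = 26 over 8 hours ⇒ peak ≥ ⌈26/8⌉ = 4, so 4 is optimal.

4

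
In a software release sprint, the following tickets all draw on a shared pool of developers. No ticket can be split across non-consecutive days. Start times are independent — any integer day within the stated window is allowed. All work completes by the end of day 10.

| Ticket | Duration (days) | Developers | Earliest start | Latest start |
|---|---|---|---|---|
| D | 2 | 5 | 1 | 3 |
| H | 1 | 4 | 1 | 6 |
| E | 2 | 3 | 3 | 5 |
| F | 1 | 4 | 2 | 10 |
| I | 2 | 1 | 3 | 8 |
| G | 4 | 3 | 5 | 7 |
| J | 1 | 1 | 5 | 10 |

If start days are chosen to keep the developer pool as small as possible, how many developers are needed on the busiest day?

5

Early-start (D@1, H@1, E@3, F@2, I@3, G@5, J@5) gives peak 9: d1:9  d2:9  d3:4  d4:4  d5:4  d6:3  d7:3  d8:3  d9:0  d10:0.
Shift H→3, E→4, F→6, G→7.
Schedule D@1, H@3, E@4, F@6, I@3, G@7, J@5: d1:5  d2:5  d3:5  d4:4  d5:4  d6:4  d7:3  d8:3  d9:3  d10:3 — peak 5.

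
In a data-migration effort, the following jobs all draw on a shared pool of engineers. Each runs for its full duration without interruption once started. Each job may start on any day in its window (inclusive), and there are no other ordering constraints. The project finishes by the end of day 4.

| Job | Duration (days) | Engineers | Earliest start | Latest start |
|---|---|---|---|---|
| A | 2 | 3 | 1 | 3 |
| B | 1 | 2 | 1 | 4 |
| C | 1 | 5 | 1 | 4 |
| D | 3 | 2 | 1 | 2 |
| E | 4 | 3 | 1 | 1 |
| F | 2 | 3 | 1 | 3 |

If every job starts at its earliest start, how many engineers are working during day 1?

18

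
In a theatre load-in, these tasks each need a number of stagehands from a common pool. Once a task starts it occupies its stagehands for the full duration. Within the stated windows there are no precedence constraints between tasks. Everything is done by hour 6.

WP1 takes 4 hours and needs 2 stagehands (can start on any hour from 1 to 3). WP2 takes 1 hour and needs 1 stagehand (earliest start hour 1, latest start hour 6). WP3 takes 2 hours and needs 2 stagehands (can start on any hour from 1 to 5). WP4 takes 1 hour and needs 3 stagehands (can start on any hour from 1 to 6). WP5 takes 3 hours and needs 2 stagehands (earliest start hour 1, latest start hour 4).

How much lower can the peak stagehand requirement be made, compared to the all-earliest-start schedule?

6

Early-start peak: h1:10  h2:6  h3:4  h4:2  h5:0  h6:0 ⇒ 10.
Leveled (WP1@1, WP2@5, WP3@1, WP4@6, WP5@3): h1:4  h2:4  h3:4  h4:4  h5:3  h6:3 ⇒ 4.
Reduction 10 − 4 = 6.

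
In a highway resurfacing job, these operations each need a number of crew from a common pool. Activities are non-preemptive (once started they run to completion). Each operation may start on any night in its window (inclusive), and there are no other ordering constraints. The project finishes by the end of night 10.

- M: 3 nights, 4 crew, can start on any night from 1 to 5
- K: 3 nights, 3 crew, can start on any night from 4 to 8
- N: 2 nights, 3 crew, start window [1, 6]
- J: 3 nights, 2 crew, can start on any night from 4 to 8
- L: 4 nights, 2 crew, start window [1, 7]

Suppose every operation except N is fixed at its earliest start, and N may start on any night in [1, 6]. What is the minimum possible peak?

8

N@1: n1:9  n2:9  n3:6  n4:7  n5:5  n6:5  n7:0  n8:0  n9:0  n10:0 → peak 9
N@2: n1:6  n2:9  n3:9  n4:7  n5:5  n6:5  n7:0  n8:0  n9:0  n10:0 → peak 9
N@3: n1:6  n2:6  n3:9  n4:10  n5:5  n6:5  n7:0  n8:0  n9:0  n10:0 → peak 10
N@4: n1:6  n2:6  n3:6  n4:10  n5:8  n6:5  n7:0  n8:0  n9:0  n10:0 → peak 10
N@5: n1:6  n2:6  n3:6  n4:7  n5:8  n6:8  n7:0  n8:0  n9:0  n10:0 → peak 8
N@6: n1:6  n2:6  n3:6  n4:7  n5:5  n6:8  n7:3  n8:0  n9:0  n10:0 → peak 8
Best is N@5, peak 8.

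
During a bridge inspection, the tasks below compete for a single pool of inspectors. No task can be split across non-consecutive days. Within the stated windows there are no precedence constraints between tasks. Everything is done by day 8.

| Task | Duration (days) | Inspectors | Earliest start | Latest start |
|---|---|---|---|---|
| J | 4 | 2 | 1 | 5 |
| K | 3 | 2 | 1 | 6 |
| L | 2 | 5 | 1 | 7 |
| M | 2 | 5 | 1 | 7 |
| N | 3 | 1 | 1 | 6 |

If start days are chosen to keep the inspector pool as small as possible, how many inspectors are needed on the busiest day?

Early-start (J@1, K@1, L@1, M@1, N@1) gives peak 15: d1:15  d2:15  d3:5  d4:2  d5:0  d6:0  d7:0  d8:0.
Shift L→5, M→7.
Schedule J@1, K@1, L@5, M@7, N@1: d1:5  d2:5  d3:5  d4:2  d5:5  d6:5  d7:5  d8:5 — peak 5.
Total inspector-days = 37 over 8 days ⇒ peak ≥ ⌈37/8⌉ = 5, so 5 is optimal.

5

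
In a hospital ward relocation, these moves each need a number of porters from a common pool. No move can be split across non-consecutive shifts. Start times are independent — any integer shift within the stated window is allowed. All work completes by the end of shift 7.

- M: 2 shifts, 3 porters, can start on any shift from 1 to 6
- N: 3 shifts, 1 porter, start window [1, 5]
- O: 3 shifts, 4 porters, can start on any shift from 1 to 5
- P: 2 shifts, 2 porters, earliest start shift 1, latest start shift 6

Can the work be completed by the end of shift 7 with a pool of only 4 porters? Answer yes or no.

Schedule M@1, N@1, O@5, P@3: s1:4  s2:4  s3:3  s4:2  s5:4  s6:4  s7:4 — peak 4 ≤ 4.

yes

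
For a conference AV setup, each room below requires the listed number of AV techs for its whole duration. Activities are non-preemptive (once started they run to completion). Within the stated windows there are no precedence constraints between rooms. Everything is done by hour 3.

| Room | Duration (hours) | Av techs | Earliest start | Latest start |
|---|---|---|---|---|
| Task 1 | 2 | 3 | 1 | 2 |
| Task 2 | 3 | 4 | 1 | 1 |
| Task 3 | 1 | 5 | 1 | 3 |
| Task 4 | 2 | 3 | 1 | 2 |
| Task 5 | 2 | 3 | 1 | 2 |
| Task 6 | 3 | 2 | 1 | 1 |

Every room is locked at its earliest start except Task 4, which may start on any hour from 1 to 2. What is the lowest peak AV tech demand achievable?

17

Task 4@1: h1:20  h2:15  h3:6 → peak 20
Task 4@2: h1:17  h2:15  h3:9 → peak 17
Best is Task 4@2, peak 17.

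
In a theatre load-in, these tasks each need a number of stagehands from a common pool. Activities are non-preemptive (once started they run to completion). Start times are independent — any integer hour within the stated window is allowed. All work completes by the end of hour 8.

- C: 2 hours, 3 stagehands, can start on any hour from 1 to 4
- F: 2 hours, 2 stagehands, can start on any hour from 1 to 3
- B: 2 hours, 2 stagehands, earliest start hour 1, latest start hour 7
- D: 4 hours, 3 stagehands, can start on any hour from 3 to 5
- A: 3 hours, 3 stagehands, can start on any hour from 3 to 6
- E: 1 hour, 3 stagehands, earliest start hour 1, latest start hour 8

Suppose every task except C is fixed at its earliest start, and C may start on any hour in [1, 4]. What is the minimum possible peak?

9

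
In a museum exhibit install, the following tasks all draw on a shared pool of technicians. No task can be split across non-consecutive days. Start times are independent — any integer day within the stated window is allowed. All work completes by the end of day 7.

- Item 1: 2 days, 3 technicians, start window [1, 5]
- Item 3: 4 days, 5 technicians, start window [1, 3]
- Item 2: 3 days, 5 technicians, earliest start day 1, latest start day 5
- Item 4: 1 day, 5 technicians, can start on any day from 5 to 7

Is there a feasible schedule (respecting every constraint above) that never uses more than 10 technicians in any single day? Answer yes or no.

Schedule Item 1@1, Item 3@1, Item 2@3, Item 4@5: d1:8  d2:8  d3:10  d4:10  d5:10  d6:0  d7:0 — peak 10 ≤ 10.

yes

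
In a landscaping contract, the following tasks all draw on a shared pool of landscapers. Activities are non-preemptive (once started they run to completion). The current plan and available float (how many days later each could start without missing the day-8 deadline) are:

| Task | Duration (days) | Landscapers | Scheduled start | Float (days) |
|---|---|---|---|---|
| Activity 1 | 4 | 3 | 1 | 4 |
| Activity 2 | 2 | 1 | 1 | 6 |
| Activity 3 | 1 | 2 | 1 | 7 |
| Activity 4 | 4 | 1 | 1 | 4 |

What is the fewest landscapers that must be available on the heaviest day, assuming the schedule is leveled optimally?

Early-start (Activity 1@1, Activity 2@1, Activity 3@1, Activity 4@1) gives peak 7: d1:7  d2:5  d3:4  d4:4  d5:0  d6:0  d7:0  d8:0.
Shift Activity 2→5, Activity 3→7, Activity 4→5.
Schedule Activity 1@1, Activity 2@5, Activity 3@7, Activity 4@5: d1:3  d2:3  d3:3  d4:3  d5:2  d6:2  d7:3  d8:1 — peak 3.
Total landscaper-days = 20 over 8 days ⇒ peak ≥ ⌈20/8⌉ = 3, so 3 is optimal.

3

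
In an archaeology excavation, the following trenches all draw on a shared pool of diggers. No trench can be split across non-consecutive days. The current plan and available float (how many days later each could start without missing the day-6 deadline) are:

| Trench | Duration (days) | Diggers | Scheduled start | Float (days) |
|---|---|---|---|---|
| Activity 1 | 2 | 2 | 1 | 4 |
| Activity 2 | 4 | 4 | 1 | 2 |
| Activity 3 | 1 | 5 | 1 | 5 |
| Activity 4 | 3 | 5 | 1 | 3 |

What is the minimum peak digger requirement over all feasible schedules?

Early-start (Activity 1@1, Activity 2@1, Activity 3@1, Activity 4@1) gives peak 16: d1:16  d2:11  d3:9  d4:4  d5:0  d6:0.
Shift Activity 3→3, Activity 4→4.
Schedule Activity 1@1, Activity 2@1, Activity 3@3, Activity 4@4: d1:6  d2:6  d3:9  d4:9  d5:5  d6:5 — peak 9.

9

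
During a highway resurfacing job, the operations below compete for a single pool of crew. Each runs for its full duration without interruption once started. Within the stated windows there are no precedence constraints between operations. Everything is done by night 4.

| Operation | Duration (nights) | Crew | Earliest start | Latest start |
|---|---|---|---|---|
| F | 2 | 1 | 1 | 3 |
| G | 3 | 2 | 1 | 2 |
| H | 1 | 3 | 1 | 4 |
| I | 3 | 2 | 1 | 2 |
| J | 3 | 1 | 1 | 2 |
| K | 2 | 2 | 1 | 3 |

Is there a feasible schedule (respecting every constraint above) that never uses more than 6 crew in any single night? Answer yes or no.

no

The minimum achievable peak is 7; 6 < 7, so no feasible schedule stays within the cap.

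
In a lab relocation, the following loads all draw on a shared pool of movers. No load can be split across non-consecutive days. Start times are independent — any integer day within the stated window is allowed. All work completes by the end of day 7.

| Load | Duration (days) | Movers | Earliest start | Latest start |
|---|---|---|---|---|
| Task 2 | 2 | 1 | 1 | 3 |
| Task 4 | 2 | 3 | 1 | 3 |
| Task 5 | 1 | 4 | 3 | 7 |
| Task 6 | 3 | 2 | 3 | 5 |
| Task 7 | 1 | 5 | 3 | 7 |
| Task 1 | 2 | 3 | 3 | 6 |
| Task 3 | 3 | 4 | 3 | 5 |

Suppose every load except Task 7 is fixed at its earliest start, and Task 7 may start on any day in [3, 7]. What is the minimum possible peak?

Task 7@3: d1:4  d2:4  d3:18  d4:9  d5:6  d6:0  d7:0 → peak 18
Task 7@4: d1:4  d2:4  d3:13  d4:14  d5:6  d6:0  d7:0 → peak 14
Task 7@5: d1:4  d2:4  d3:13  d4:9  d5:11  d6:0  d7:0 → peak 13
Task 7@6: d1:4  d2:4  d3:13  d4:9  d5:6  d6:5  d7:0 → peak 13
Task 7@7: d1:4  d2:4  d3:13  d4:9  d5:6  d6:0  d7:5 → peak 13
Best is Task 7@5, peak 13.

13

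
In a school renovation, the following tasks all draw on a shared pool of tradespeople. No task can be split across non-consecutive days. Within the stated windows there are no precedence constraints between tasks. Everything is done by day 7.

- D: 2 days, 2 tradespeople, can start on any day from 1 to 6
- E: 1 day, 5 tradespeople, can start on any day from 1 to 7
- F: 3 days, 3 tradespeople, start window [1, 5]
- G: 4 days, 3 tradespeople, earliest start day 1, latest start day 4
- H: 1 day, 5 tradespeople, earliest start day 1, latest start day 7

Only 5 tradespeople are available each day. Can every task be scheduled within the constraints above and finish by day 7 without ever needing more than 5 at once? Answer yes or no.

The minimum achievable peak is 6; 5 < 6, so no feasible schedule stays within the cap.

no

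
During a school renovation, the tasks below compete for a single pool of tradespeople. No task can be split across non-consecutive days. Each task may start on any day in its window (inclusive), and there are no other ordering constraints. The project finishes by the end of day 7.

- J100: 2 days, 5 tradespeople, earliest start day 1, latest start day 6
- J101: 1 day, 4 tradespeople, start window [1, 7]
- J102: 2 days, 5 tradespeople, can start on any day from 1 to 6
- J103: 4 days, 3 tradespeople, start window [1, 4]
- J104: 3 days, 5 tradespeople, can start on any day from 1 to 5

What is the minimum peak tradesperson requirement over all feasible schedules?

9

Early-start (J100@1, J101@1, J102@1, J103@1, J104@1) gives peak 22: d1:22  d2:18  d3:8  d4:3  d5:0  d6:0  d7:0.
Shift J102→3, J103→2, J104→5.
Schedule J100@1, J101@1, J102@3, J103@2, J104@5: d1:9  d2:8  d3:8  d4:8  d5:8  d6:5  d7:5 — peak 9.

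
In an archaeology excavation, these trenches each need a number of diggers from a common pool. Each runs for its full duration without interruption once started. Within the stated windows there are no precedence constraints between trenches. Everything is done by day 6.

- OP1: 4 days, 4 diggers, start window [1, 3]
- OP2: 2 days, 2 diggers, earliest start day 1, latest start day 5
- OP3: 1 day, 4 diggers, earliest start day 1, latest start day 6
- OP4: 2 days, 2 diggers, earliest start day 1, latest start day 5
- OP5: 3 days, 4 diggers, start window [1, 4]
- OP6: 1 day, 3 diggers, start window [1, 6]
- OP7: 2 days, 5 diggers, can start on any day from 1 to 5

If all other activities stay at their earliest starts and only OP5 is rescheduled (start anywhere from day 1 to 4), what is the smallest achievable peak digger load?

OP5@1: d1:24  d2:17  d3:8  d4:4  d5:0  d6:0 → peak 24
OP5@2: d1:20  d2:17  d3:8  d4:8  d5:0  d6:0 → peak 20
OP5@3: d1:20  d2:13  d3:8  d4:8  d5:4  d6:0 → peak 20
OP5@4: d1:20  d2:13  d3:4  d4:8  d5:4  d6:4 → peak 20
Best is OP5@2, peak 20.

20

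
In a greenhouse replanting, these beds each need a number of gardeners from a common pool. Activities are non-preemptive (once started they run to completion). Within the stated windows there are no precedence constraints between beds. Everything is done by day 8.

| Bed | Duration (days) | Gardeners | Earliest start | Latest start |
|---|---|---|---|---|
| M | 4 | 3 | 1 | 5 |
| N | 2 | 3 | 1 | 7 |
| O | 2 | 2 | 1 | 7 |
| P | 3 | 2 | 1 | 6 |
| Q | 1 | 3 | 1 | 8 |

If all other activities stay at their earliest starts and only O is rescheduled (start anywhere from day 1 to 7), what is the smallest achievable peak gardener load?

O@1: d1:13  d2:10  d3:5  d4:3  d5:0  d6:0  d7:0  d8:0 → peak 13
O@2: d1:11  d2:10  d3:7  d4:3  d5:0  d6:0  d7:0  d8:0 → peak 11
O@3: d1:11  d2:8  d3:7  d4:5  d5:0  d6:0  d7:0  d8:0 → peak 11
O@4: d1:11  d2:8  d3:5  d4:5  d5:2  d6:0  d7:0  d8:0 → peak 11
O@5: d1:11  d2:8  d3:5  d4:3  d5:2  d6:2  d7:0  d8:0 → peak 11
O@6: d1:11  d2:8  d3:5  d4:3  d5:0  d6:2  d7:2  d8:0 → peak 11
O@7: d1:11  d2:8  d3:5  d4:3  d5:0  d6:0  d7:2  d8:2 → peak 11
Best is O@2, peak 11.

11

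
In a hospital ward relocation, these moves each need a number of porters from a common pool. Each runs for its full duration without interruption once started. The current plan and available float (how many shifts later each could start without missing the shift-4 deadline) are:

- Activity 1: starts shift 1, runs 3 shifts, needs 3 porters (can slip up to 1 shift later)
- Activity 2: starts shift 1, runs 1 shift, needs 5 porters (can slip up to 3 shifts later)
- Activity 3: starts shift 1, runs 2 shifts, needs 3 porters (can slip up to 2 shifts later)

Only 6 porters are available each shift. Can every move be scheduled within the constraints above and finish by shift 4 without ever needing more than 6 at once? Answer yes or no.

Schedule Activity 1@1, Activity 2@4, Activity 3@1: s1:6  s2:6  s3:3  s4:5 — peak 6 ≤ 6.

yes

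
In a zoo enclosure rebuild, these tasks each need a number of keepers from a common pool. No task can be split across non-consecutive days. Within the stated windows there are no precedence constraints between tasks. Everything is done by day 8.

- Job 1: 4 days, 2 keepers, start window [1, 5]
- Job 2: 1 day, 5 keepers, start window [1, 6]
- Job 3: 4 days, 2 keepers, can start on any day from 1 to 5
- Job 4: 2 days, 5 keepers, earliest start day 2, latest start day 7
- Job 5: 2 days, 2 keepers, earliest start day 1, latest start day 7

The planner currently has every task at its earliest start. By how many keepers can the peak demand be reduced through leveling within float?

Early-start peak: d1:11  d2:11  d3:9  d4:4  d5:0  d6:0  d7:0  d8:0 ⇒ 11.
Leveled (Job 1@1, Job 2@5, Job 3@1, Job 4@6, Job 5@1): d1:6  d2:6  d3:4  d4:4  d5:5  d6:5  d7:5  d8:0 ⇒ 6.
Reduction 11 − 6 = 5.

5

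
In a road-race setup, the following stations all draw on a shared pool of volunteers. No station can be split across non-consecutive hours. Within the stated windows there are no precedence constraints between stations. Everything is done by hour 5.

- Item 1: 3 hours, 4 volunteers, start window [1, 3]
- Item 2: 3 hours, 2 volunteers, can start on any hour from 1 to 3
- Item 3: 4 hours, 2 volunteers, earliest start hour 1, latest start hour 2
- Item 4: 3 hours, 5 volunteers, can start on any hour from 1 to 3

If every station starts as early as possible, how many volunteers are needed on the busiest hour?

13

Early-start schedule: Item 1@1, Item 2@1, Item 3@1, Item 4@1.
Load per hour: hour 1: 13, hour 2: 13, hour 3: 13, hour 4: 2, hour 5: 0.
Peak is 13.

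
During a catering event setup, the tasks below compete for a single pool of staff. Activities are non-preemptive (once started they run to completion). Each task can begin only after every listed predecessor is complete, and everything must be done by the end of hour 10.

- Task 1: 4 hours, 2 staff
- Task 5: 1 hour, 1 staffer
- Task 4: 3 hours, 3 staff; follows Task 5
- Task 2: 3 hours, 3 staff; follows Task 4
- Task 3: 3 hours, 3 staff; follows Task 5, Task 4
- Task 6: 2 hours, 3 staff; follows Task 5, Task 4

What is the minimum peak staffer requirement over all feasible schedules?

Early-start (Task 1@1, Task 5@1, Task 4@2, Task 2@5, Task 3@5, Task 6@5) gives peak 9: h1:3  h2:5  h3:5  h4:5  h5:9  h6:9  h7:6  h8:0  h9:0  h10:0.
Shift Task 6→8.
Schedule Task 1@1, Task 5@1, Task 4@2, Task 2@5, Task 3@5, Task 6@8: h1:3  h2:5  h3:5  h4:5  h5:6  h6:6  h7:6  h8:3  h9:3  h10:0 — peak 6.

6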